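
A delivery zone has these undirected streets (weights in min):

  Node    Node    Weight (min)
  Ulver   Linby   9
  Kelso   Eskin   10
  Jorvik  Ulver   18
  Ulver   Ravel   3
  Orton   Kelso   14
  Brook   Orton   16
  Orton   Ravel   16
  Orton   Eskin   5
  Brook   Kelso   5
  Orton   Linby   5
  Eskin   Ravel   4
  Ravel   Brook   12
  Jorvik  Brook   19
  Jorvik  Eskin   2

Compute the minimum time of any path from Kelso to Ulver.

17 min

Settle nodes by increasing distance from Kelso:
Kelso: 0
Brook: 5  (via Kelso)
Eskin: 10  (via Kelso)
Jorvik: 12  (via Eskin)
Ravel: 14  (via Eskin)
Orton: 14  (via Kelso)
Ulver: 17  (via Ravel)
Shortest route: Kelso–Eskin–Ravel–Ulver = 17 min.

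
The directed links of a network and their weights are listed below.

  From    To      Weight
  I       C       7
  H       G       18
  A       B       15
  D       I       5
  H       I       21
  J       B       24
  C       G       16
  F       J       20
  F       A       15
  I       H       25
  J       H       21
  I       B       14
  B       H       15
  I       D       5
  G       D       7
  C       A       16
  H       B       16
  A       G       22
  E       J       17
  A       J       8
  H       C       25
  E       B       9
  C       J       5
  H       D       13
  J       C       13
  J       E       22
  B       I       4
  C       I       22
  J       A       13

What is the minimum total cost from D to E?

39

Candidate routes:
D–I–H–C–J–E: 5+25+25+5+22 = 82
D–I–C–J–E: 5+7+5+22 = 39
D–I–C–A–J–E: 5+7+16+8+22 = 58
D–I–B–H–C–J–E: 5+14+15+25+5+22 = 86
Cheapest is D–I–C–J–E at 39.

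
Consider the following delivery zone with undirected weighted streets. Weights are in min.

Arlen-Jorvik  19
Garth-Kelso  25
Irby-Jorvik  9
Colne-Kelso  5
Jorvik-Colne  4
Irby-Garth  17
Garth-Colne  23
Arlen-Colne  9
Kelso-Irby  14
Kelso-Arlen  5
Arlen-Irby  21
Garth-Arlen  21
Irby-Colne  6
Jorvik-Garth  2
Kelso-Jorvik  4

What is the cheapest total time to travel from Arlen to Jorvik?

Candidate routes:
Arlen → Kelso → Jorvik: 5+4 = 9
Arlen → Colne → Kelso → Jorvik: 9+5+4 = 18
Arlen → Colne → Jorvik: 9+4 = 13
Arlen → Kelso → Colne → Jorvik: 5+5+4 = 14
Cheapest is Arlen → Kelso → Jorvik at 9 min.

9 min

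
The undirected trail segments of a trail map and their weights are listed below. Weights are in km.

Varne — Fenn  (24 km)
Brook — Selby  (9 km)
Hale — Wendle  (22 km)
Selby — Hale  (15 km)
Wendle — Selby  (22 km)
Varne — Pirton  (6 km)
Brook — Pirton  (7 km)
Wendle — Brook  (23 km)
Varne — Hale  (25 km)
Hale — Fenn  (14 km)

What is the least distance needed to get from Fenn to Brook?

37 km

Compare a few routes:
Fenn - Hale - Varne - Pirton - Brook: 14+25+6+7 = 52
Fenn - Hale - Wendle - Brook: 14+22+23 = 59
Fenn - Hale - Selby - Brook: 14+15+9 = 38
Fenn - Varne - Pirton - Brook: 24+6+7 = 37
Cheapest is Fenn - Varne - Pirton - Brook at 37 km.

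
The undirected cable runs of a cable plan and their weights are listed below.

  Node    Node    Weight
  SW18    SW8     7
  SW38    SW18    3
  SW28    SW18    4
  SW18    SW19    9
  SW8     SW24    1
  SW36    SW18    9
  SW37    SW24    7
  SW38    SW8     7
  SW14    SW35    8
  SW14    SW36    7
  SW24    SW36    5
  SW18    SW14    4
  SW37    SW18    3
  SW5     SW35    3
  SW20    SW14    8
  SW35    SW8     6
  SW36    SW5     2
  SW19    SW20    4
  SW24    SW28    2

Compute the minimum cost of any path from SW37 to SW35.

Enumerating some paths:
SW37 - SW18 - SW28 - SW24 - SW8 - SW35: 3+4+2+1+6 = 16
SW37 - SW18 - SW14 - SW35: 3+4+8 = 15
SW37 - SW24 - SW8 - SW35: 7+1+6 = 14
Cheapest is SW37 - SW24 - SW8 - SW35 at 14.

14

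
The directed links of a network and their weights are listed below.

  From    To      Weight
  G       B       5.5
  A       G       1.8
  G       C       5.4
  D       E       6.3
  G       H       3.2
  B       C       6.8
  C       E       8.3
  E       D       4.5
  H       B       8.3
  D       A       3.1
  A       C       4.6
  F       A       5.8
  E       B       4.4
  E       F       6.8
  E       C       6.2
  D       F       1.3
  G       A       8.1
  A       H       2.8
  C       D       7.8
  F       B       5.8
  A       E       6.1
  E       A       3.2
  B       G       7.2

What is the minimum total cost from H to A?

23.6

Settle nodes by increasing distance from H:
H: 0
B: 8.3  (via H)
C: 15.1  (via B)
G: 15.5  (via B)
D: 22.9  (via C)
E: 23.4  (via C)
A: 23.6  (via G)
Shortest route: H–B–G–A = 23.6.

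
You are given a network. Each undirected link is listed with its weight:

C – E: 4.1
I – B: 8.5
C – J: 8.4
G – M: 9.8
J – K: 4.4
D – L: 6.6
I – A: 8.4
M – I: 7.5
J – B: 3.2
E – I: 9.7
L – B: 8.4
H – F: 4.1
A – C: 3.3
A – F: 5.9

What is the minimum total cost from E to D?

30.7

Shortest distances from E:
E: 0
C: 4.1  (via E)
A: 7.4  (via C)
I: 9.7  (via E)
J: 12.5  (via C)
F: 13.3  (via A)
B: 15.7  (via J)
K: 16.9  (via J)
M: 17.2  (via I)
H: 17.4  (via F)
L: 24.1  (via B)
G: 27  (via M)
D: 30.7  (via L)
Shortest route: E → C → J → B → L → D = 30.7.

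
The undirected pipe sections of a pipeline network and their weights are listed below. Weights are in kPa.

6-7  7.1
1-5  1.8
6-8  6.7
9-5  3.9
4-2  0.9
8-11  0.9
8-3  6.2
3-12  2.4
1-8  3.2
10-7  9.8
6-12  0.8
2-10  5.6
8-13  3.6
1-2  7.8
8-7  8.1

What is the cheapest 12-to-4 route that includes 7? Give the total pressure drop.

Shortest 12→7: 12 → 6 → 7 = 7.9
Best 7 to 4: 7 → 10 → 2 → 4 costing 16.3
Total via 7: 7.9 + 16.3 = 24.2 kPa.

24.2 kPa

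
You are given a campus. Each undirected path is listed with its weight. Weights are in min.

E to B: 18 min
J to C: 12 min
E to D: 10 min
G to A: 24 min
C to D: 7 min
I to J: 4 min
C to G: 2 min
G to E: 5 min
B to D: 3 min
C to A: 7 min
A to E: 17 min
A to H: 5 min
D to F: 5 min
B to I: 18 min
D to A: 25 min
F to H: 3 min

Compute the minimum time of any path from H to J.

Settle nodes by increasing distance from H:
H: 0
F: 3  (via H)
A: 5  (via H)
D: 8  (via F)
B: 11  (via D)
C: 12  (via A)
G: 14  (via C)
E: 18  (via D)
J: 24  (via C)
Shortest route: H–A–C–J = 24 min.

24 min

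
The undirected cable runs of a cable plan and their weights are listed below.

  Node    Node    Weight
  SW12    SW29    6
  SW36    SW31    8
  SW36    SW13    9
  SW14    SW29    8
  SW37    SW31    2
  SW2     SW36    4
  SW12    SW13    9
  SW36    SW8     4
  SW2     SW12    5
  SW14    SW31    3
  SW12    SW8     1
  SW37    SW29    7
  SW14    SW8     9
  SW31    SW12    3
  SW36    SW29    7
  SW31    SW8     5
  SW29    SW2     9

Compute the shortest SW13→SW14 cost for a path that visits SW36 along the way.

Shortest SW13→SW36: SW13–SW36 = 9
Shortest SW36→SW14: SW36–SW31–SW14 = 11
Total via SW36: 9 + 11 = 20.

20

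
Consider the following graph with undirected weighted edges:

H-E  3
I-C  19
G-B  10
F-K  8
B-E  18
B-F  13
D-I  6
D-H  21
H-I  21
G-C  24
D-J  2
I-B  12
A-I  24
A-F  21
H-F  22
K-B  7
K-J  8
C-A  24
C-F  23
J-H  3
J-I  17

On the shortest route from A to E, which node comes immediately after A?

Candidate routes:
A–F–K–J–H–E: 21+8+8+3+3 = 43
A–I–D–J–H–E: 24+6+2+3+3 = 38
Cheapest is A–I–D–J–H–E at 38.
So from A the first move is to I.

I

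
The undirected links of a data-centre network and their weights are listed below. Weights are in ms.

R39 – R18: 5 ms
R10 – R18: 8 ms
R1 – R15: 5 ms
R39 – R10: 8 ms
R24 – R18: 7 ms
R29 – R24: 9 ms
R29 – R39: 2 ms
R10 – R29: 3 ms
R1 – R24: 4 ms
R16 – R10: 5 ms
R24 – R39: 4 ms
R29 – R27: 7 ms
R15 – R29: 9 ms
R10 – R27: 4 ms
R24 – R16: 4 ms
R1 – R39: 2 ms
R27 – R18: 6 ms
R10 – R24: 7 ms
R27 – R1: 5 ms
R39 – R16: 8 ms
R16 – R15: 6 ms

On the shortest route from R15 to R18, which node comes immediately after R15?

R1

Compare a few routes:
R15 → R1 → R39 → R18: 5+2+5 = 12
R15 → R1 → R27 → R18: 5+5+6 = 16
R15 → R1 → R24 → R18: 5+4+7 = 16
The minimum is 12 ms via R15 → R1 → R39 → R18.
So from R15 the first move is to R1.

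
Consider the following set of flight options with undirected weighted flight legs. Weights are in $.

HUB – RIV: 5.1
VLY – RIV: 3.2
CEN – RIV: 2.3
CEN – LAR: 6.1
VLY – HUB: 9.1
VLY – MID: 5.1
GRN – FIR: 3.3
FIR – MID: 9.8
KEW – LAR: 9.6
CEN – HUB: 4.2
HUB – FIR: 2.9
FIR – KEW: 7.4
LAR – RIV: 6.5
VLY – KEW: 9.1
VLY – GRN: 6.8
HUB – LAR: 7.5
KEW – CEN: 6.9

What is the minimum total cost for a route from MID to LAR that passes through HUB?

$20.2

Shortest MID→HUB: MID–FIR–HUB = 12.7
Shortest HUB→LAR: HUB–LAR = 7.5
Total via HUB: 12.7 + 7.5 = $20.2.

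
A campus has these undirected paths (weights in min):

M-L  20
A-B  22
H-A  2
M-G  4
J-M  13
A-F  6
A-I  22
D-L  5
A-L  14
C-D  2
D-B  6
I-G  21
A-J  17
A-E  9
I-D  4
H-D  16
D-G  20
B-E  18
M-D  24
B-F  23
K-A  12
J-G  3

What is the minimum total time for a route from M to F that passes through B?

Best M to B: M → D → B costing 30
Shortest B→F: B → F = 23
Total via B: 30 + 23 = 53 min.

53 min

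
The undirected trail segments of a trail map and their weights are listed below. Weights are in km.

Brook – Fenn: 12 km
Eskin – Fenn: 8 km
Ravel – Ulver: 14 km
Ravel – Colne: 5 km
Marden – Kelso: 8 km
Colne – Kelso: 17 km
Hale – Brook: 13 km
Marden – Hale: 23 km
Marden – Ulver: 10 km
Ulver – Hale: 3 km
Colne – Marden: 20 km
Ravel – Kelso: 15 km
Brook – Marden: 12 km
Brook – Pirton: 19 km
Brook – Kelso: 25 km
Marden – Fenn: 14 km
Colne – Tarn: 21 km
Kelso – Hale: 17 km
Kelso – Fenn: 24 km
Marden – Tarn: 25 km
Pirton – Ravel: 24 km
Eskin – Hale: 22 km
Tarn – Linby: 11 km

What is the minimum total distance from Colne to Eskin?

Compare a few routes:
Colne–Ravel–Ulver–Hale–Eskin: 5+14+3+22 = 44
Colne–Marden–Fenn–Eskin: 20+14+8 = 42
Colne–Kelso–Marden–Fenn–Eskin: 17+8+14+8 = 47
The minimum is 42 km via Colne–Marden–Fenn–Eskin.

42 km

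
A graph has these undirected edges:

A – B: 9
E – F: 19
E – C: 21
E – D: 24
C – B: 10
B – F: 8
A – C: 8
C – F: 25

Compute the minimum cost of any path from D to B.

51

Candidate routes:
D - E - F - B: 24+19+8 = 51
D - E - C - B: 24+21+10 = 55
Cheapest is D - E - F - B at 51.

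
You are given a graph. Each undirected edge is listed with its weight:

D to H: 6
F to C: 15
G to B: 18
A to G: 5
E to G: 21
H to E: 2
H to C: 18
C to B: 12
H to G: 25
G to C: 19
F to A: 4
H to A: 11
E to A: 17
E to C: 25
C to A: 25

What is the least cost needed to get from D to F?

21

Enumerating some paths:
D - H - A - F: 6+11+4 = 21
D - H - E - A - F: 6+2+17+4 = 29
D - H - E - G - A - F: 6+2+21+5+4 = 38
The minimum is 21 via D - H - A - F.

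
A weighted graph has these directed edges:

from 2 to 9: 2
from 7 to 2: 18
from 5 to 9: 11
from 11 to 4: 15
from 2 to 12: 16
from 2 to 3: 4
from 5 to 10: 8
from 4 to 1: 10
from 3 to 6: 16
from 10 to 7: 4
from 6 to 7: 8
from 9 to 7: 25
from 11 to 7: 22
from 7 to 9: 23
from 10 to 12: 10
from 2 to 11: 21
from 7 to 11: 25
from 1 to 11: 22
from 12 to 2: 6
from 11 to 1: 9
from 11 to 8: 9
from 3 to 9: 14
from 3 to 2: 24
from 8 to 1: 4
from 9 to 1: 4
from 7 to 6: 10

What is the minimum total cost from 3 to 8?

Shortest distances from 3:
3: 0
9: 14  (via 3)
6: 16  (via 3)
1: 18  (via 9)
2: 24  (via 3)
7: 24  (via 6)
11: 40  (via 1)
12: 40  (via 2)
8: 49  (via 11)
Shortest route: 3–9–1–11–8 = 49.

49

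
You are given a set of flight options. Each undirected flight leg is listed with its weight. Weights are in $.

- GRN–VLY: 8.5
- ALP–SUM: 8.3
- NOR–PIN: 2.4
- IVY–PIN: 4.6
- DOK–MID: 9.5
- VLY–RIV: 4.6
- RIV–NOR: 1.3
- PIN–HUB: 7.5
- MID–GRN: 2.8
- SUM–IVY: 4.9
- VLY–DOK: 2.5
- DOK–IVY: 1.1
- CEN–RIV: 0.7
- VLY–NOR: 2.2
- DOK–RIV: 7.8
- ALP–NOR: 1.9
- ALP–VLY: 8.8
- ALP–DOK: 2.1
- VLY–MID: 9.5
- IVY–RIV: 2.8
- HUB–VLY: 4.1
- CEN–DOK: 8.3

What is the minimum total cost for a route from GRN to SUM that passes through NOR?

Best GRN to NOR: GRN → VLY → NOR costing 10.7
Best NOR to SUM: NOR → RIV → IVY → SUM costing 9
Total via NOR: 10.7 + 9 = $19.7.

$19.7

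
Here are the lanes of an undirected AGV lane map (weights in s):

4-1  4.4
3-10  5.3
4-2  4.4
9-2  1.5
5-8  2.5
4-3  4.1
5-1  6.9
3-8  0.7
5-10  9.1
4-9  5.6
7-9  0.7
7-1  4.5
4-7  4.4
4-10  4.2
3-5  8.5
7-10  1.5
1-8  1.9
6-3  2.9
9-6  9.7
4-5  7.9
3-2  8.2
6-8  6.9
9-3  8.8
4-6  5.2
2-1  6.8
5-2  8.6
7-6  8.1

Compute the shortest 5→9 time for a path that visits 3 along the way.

10.7 s

Best 5 to 3: 5 → 8 → 3 costing 3.2
Shortest 3→9: 3 → 10 → 7 → 9 = 7.5
Total via 3: 3.2 + 7.5 = 10.7 s.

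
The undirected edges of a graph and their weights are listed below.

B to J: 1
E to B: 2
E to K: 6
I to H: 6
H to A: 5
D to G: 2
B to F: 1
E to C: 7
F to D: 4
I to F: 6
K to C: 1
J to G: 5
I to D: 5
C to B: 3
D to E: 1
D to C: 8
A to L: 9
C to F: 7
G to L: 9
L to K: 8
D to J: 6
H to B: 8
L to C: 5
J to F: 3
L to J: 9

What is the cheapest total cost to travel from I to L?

15

Settle nodes by increasing distance from I:
I: 0
D: 5  (via I)
E: 6  (via D)
F: 6  (via I)
H: 6  (via I)
B: 7  (via F)
G: 7  (via D)
J: 8  (via B)
C: 10  (via B)
A: 11  (via H)
K: 11  (via C)
L: 15  (via C)
Shortest route: I–F–B–C–L = 15.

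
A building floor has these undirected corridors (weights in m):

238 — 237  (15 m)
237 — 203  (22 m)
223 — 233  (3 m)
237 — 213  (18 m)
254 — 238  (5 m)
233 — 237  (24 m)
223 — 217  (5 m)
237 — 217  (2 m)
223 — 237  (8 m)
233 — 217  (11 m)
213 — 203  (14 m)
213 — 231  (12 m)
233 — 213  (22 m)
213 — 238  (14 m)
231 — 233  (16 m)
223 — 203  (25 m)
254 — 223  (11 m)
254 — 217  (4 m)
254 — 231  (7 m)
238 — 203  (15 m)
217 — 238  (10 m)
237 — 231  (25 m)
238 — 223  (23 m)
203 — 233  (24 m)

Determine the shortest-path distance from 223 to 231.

16 m

Running Dijkstra from 223:
223: 0
233: 3  (via 223)
217: 5  (via 223)
237: 7  (via 217)
254: 9  (via 217)
238: 14  (via 254)
231: 16  (via 254)
Shortest route: 223 → 217 → 254 → 231 = 16 m.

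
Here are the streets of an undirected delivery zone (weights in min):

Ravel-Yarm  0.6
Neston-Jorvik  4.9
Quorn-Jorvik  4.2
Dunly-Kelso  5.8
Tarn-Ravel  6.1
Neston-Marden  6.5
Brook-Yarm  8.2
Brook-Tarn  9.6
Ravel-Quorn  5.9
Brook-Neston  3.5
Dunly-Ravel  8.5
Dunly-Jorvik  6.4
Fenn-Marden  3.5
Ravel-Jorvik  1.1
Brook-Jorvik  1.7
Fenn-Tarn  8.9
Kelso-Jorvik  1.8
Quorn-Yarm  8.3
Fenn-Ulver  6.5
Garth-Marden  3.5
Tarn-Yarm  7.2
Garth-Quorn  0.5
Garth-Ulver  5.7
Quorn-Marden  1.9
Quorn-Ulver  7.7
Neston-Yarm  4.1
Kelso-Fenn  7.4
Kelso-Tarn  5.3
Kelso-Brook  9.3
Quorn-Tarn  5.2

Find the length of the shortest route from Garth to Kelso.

6.5 min

Candidate routes:
Garth - Quorn - Ravel - Jorvik - Kelso: 0.5+5.9+1.1+1.8 = 9.3
Garth - Quorn - Jorvik - Kelso: 0.5+4.2+1.8 = 6.5
The minimum is 6.5 min via Garth - Quorn - Jorvik - Kelso.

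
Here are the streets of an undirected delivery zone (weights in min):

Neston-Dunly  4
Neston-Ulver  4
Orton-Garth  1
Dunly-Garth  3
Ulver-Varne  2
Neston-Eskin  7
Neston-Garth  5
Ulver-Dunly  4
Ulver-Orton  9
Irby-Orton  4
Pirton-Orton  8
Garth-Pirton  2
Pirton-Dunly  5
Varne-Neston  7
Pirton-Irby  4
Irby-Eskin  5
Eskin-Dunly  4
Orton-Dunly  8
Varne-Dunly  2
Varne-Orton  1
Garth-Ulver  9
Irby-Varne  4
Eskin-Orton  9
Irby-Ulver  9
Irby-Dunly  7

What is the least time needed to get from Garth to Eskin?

Candidate routes:
Garth - Dunly - Eskin: 3+4 = 7
Garth - Orton - Varne - Dunly - Eskin: 1+1+2+4 = 8
Cheapest is Garth - Dunly - Eskin at 7 min.

7 min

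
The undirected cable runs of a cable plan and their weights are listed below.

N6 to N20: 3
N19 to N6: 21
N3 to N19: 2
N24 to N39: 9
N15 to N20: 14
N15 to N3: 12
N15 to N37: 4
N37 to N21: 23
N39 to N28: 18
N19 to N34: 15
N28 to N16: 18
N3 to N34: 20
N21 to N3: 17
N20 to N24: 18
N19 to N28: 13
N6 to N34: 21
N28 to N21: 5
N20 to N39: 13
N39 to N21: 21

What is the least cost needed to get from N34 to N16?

46

Settle nodes by increasing distance from N34:
N34: 0
N19: 15  (via N34)
N3: 17  (via N19)
N6: 21  (via N34)
N20: 24  (via N6)
N28: 28  (via N19)
N15: 29  (via N3)
N21: 33  (via N28)
N37: 33  (via N15)
N39: 37  (via N20)
N24: 42  (via N20)
N16: 46  (via N28)
Shortest route: N34 → N19 → N28 → N16 = 46.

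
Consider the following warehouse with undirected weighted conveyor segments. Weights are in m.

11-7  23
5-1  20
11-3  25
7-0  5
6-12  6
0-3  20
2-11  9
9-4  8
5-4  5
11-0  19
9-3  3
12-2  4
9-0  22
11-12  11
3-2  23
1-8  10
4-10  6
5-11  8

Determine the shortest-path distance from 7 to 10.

Compare a few routes:
7 → 0 → 9 → 4 → 10: 5+22+8+6 = 41
7 → 0 → 11 → 5 → 4 → 10: 5+19+8+5+6 = 43
7 → 0 → 3 → 9 → 4 → 10: 5+20+3+8+6 = 42
7 → 11 → 5 → 4 → 10: 23+8+5+6 = 42
The minimum is 41 m via 7 → 0 → 9 → 4 → 10.

41 m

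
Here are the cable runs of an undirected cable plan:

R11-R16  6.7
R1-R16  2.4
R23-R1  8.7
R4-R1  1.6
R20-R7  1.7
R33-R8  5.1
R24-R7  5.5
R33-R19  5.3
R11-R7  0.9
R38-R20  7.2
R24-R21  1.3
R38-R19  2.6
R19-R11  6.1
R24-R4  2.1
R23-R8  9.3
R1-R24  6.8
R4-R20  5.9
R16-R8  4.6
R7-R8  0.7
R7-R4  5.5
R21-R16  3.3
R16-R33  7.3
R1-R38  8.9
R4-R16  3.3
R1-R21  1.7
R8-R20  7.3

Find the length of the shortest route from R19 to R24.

12.5

Compare a few routes:
R19–R38–R1–R4–R24: 2.6+8.9+1.6+2.1 = 15.2
R19–R11–R7–R4–R24: 6.1+0.9+5.5+2.1 = 14.6
R19–R38–R1–R21–R24: 2.6+8.9+1.7+1.3 = 14.5
R19–R11–R7–R24: 6.1+0.9+5.5 = 12.5
The minimum is 12.5 via R19–R11–R7–R24.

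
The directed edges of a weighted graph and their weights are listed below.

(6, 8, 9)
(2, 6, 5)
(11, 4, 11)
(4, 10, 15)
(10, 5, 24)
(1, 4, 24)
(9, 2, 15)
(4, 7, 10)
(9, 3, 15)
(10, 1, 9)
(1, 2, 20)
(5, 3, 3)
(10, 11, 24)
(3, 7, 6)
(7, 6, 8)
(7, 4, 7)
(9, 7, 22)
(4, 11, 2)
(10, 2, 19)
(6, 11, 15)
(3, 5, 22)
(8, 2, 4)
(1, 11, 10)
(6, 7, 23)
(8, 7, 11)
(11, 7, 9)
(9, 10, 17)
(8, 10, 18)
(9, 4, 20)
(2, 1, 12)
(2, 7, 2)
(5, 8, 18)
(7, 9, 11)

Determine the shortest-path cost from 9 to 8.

29

Running Dijkstra from 9:
9: 0
2: 15  (via 9)
3: 15  (via 9)
7: 17  (via 2)
10: 17  (via 9)
4: 20  (via 9)
6: 20  (via 2)
11: 22  (via 4)
1: 26  (via 10)
8: 29  (via 6)
Shortest route: 9–2–6–8 = 29.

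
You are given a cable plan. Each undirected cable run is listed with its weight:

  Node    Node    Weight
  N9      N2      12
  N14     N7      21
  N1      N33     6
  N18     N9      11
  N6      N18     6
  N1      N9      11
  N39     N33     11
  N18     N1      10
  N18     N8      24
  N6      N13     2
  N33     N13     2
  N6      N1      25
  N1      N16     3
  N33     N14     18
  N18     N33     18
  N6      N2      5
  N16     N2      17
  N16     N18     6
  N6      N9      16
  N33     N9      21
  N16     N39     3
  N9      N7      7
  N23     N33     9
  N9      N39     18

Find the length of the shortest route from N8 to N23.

43

Candidate routes:
N8 - N18 - N16 - N1 - N33 - N23: 24+6+3+6+9 = 48
N8 - N18 - N6 - N13 - N33 - N23: 24+6+2+2+9 = 43
The minimum is 43 via N8 - N18 - N6 - N13 - N33 - N23.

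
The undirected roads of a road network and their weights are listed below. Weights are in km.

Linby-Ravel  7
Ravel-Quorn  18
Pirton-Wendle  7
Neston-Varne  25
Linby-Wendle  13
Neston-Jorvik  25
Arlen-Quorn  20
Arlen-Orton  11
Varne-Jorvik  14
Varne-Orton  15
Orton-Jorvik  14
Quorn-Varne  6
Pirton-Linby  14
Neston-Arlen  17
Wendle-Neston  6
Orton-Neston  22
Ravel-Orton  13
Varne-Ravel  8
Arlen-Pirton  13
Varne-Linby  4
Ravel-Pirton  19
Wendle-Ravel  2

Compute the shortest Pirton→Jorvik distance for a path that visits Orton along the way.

36 km

Shortest Pirton→Orton: Pirton → Wendle → Ravel → Orton = 22
Best Orton to Jorvik: Orton → Jorvik costing 14
Total via Orton: 22 + 14 = 36 km.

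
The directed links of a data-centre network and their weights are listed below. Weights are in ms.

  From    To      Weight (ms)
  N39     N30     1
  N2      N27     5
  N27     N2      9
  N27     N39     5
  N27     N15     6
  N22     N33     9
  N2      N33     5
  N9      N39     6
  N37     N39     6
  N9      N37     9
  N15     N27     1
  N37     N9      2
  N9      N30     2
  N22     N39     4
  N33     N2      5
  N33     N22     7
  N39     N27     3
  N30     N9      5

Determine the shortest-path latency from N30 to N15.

Running Dijkstra from N30:
N30: 0
N9: 5  (via N30)
N39: 11  (via N9)
N37: 14  (via N9)
N27: 14  (via N39)
N15: 20  (via N27)
Shortest route: N30–N9–N39–N27–N15 = 20 ms.

20 ms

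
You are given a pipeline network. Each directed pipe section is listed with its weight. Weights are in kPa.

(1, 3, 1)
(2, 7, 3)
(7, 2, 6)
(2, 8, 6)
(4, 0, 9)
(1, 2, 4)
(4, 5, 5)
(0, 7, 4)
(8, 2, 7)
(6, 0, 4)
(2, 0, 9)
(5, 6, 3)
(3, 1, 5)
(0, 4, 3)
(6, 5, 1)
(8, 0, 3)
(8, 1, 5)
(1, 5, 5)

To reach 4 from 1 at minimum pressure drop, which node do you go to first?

5

Enumerating some paths:
1–5–6–0–4: 5+3+4+3 = 15
1–2–8–0–4: 4+6+3+3 = 16
The minimum is 15 kPa via 1–5–6–0–4.
So from 1 the first move is to 5.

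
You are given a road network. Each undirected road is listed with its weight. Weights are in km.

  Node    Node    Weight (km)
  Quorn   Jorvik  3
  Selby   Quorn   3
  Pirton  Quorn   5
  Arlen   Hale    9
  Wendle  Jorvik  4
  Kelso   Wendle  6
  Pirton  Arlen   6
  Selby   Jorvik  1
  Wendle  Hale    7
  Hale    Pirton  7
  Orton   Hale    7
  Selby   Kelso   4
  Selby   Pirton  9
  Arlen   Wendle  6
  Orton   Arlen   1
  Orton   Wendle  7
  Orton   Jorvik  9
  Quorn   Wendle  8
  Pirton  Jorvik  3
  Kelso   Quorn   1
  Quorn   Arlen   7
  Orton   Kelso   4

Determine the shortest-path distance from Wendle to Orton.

Candidate routes:
Wendle → Jorvik → Quorn → Kelso → Orton: 4+3+1+4 = 12
Wendle → Kelso → Orton: 6+4 = 10
Wendle → Jorvik → Selby → Quorn → Kelso → Orton: 4+1+3+1+4 = 13
Wendle → Orton: 7 = 7
Cheapest is Wendle → Orton at 7 km.

7 km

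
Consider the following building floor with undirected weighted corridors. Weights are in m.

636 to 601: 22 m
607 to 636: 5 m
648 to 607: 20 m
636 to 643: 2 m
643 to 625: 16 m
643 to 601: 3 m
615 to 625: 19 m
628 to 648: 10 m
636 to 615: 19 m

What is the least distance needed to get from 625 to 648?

Running Dijkstra from 625:
625: 0
643: 16  (via 625)
636: 18  (via 643)
615: 19  (via 625)
601: 19  (via 643)
607: 23  (via 636)
648: 43  (via 607)
Shortest route: 625–643–636–607–648 = 43 m.

43 m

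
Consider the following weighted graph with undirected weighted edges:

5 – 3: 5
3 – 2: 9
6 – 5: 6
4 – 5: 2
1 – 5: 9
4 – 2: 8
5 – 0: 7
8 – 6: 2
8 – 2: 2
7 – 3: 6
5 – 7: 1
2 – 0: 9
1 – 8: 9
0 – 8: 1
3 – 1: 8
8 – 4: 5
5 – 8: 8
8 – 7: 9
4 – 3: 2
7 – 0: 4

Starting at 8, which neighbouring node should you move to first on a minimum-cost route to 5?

Enumerating some paths:
8–0–5: 1+7 = 8
8–4–5: 5+2 = 7
8–0–7–5: 1+4+1 = 6
Cheapest is 8–0–7–5 at 6.
So from 8 the first move is to 0.

0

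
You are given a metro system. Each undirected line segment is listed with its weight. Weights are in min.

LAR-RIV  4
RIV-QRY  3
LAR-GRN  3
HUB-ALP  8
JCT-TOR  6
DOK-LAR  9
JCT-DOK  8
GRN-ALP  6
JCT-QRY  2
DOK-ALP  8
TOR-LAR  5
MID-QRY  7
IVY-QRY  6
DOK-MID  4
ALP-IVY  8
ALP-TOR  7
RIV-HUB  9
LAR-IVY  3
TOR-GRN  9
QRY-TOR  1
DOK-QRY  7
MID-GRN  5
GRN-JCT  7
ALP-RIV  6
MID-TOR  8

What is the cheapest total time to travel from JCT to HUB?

14 min

Candidate routes:
JCT → TOR → QRY → RIV → HUB: 6+1+3+9 = 19
JCT → QRY → RIV → HUB: 2+3+9 = 14
JCT → QRY → RIV → ALP → HUB: 2+3+6+8 = 19
JCT → QRY → TOR → ALP → HUB: 2+1+7+8 = 18
The minimum is 14 min via JCT → QRY → RIV → HUB.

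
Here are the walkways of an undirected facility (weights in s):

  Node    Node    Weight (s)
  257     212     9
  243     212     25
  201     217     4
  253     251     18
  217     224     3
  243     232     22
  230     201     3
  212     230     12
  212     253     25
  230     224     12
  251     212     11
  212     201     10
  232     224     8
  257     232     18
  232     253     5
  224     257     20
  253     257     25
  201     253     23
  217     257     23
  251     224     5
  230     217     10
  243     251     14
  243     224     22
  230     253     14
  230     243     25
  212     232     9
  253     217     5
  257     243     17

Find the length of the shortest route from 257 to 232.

18 s

Running Dijkstra from 257:
257: 0
212: 9  (via 257)
243: 17  (via 257)
232: 18  (via 257)
Shortest route: 257 → 232 = 18 s.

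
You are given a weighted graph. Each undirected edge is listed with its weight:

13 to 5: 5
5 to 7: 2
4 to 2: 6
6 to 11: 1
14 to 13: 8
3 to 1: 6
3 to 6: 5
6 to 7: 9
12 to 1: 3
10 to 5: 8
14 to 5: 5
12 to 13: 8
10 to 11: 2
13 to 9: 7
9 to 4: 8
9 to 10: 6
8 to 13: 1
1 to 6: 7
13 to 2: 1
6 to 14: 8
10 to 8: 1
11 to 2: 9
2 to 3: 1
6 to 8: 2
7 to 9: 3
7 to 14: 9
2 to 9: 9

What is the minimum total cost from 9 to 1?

15

Enumerating some paths:
9 - 2 - 3 - 1: 9+1+6 = 16
9 - 10 - 8 - 13 - 2 - 3 - 1: 6+1+1+1+1+6 = 16
9 - 13 - 2 - 3 - 1: 7+1+1+6 = 15
9 - 10 - 8 - 6 - 1: 6+1+2+7 = 16
Cheapest is 9 - 13 - 2 - 3 - 1 at 15.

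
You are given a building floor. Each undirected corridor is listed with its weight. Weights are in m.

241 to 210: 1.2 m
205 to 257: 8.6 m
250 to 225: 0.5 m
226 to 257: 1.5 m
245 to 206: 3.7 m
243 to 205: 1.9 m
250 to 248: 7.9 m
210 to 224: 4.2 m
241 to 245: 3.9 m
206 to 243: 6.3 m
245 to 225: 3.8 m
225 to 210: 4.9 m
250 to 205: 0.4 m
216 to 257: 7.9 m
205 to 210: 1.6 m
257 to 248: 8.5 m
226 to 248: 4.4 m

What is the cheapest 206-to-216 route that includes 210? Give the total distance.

Best 206 to 210: 206 → 245 → 241 → 210 costing 8.8
Best 210 to 216: 210 → 205 → 257 → 216 costing 18.1
Total via 210: 8.8 + 18.1 = 26.9 m.

26.9 m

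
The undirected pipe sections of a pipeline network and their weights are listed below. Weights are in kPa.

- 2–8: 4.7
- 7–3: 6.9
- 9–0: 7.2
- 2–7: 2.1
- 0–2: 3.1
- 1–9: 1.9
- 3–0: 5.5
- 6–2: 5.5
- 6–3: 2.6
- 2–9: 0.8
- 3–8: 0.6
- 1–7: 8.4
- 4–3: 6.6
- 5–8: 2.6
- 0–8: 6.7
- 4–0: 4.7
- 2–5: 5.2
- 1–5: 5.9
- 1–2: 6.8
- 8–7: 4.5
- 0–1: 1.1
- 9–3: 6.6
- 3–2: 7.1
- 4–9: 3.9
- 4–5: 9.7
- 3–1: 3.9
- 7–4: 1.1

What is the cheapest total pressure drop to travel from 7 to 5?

Candidate routes:
7 - 8 - 5: 4.5+2.6 = 7.1
7 - 2 - 8 - 5: 2.1+4.7+2.6 = 9.4
7 - 2 - 5: 2.1+5.2 = 7.3
Cheapest is 7 - 8 - 5 at 7.1 kPa.

7.1 kPa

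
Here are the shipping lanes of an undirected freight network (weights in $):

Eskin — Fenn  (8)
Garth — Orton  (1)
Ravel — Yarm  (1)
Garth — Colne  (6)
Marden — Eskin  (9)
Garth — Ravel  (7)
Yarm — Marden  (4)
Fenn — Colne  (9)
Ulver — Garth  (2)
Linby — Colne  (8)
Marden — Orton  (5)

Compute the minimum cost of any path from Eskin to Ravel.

$14

Compare a few routes:
Eskin → Marden → Yarm → Ravel: 9+4+1 = 14
Eskin → Marden → Orton → Garth → Ravel: 9+5+1+7 = 22
The minimum is $14 via Eskin → Marden → Yarm → Ravel.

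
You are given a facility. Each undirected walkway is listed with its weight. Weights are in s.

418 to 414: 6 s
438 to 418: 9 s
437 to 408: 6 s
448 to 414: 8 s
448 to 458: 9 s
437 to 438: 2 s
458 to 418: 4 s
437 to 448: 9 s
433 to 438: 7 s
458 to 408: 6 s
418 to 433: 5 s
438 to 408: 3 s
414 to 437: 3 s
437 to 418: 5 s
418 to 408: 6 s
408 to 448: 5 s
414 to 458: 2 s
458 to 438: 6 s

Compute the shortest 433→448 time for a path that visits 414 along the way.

19 s

Shortest 433→414: 433 → 418 → 414 = 11
Best 414 to 448: 414 → 448 costing 8
Total via 414: 11 + 8 = 19 s.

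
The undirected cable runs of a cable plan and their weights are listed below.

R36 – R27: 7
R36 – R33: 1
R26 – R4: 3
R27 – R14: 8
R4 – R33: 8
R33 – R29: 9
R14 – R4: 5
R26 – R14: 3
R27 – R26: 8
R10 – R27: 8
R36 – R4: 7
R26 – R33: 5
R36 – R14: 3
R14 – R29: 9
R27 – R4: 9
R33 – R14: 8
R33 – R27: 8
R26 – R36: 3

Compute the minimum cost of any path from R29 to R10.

25

Compare a few routes:
R29 → R14 → R36 → R27 → R10: 9+3+7+8 = 27
R29 → R14 → R27 → R10: 9+8+8 = 25
Cheapest is R29 → R14 → R27 → R10 at 25.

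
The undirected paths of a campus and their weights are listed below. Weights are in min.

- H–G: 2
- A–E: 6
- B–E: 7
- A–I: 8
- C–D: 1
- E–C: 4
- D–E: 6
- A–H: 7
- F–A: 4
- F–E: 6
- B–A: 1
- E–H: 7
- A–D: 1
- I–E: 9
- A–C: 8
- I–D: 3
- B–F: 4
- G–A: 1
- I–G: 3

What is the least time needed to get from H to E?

7 min

Candidate routes:
H → E: 7 = 7
H → G → A → D → C → E: 2+1+1+1+4 = 9
The minimum is 7 min via H → E.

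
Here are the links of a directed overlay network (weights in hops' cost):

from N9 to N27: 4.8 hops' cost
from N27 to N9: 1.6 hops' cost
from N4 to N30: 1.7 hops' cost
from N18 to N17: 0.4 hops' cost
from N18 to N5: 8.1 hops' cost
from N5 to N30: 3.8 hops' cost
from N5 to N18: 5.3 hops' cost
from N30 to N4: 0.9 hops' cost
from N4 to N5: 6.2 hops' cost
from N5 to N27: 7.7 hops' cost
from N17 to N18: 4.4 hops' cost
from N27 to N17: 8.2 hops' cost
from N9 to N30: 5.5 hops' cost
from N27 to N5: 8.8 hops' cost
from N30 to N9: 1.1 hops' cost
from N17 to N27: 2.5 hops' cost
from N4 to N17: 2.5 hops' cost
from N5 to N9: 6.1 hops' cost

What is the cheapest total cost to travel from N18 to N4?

10.9 hops' cost

Running Dijkstra from N18:
N18: 0
N17: 0.4  (via N18)
N27: 2.9  (via N17)
N9: 4.5  (via N27)
N5: 8.1  (via N18)
N30: 10  (via N9)
N4: 10.9  (via N30)
Shortest route: N18–N17–N27–N9–N30–N4 = 10.9 hops' cost.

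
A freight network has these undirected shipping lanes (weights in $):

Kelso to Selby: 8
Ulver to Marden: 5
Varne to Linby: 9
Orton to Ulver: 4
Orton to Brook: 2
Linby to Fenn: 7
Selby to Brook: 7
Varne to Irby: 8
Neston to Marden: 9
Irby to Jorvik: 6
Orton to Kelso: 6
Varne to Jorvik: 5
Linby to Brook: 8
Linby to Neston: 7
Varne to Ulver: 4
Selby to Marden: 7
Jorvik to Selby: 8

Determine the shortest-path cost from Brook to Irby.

Candidate routes:
Brook–Selby–Jorvik–Irby: 7+8+6 = 21
Brook–Orton–Ulver–Varne–Irby: 2+4+4+8 = 18
Brook–Linby–Varne–Irby: 8+9+8 = 25
Brook–Orton–Ulver–Varne–Jorvik–Irby: 2+4+4+5+6 = 21
The minimum is $18 via Brook–Orton–Ulver–Varne–Irby.

$18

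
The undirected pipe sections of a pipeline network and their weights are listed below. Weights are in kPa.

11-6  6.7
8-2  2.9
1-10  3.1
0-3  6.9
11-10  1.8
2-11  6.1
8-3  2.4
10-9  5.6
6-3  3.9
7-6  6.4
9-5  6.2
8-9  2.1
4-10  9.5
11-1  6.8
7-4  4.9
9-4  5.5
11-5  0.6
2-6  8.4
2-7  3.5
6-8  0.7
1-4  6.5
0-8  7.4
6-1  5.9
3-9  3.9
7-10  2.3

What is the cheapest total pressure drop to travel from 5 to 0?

Shortest distances from 5:
5: 0
11: 0.6  (via 5)
10: 2.4  (via 11)
7: 4.7  (via 10)
1: 5.5  (via 10)
9: 6.2  (via 5)
2: 6.7  (via 11)
6: 7.3  (via 11)
8: 8  (via 6)
4: 9.6  (via 7)
3: 10.1  (via 9)
0: 15.4  (via 8)
Shortest route: 5 → 11 → 6 → 8 → 0 = 15.4 kPa.

15.4 kPa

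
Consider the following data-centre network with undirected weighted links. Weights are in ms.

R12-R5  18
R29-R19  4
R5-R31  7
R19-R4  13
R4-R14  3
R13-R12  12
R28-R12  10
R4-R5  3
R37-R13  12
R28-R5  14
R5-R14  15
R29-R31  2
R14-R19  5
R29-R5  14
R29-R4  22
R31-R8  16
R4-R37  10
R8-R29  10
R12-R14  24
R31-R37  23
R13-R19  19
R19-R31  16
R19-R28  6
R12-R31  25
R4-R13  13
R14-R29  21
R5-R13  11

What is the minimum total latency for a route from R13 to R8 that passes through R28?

42 ms

Shortest R13→R28: R13–R12–R28 = 22
Shortest R28→R8: R28–R19–R29–R8 = 20
Total via R28: 22 + 20 = 42 ms.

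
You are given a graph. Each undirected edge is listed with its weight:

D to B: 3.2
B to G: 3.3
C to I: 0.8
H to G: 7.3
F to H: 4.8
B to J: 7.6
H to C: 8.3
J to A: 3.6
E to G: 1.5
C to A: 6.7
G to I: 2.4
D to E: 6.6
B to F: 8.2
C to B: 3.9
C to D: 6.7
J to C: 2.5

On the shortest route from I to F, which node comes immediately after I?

Compare a few routes:
I → G → H → F: 2.4+7.3+4.8 = 14.5
I → C → B → F: 0.8+3.9+8.2 = 12.9
I → C → H → F: 0.8+8.3+4.8 = 13.9
I → G → B → F: 2.4+3.3+8.2 = 13.9
The minimum is 12.9 via I → C → B → F.
So from I the first move is to C.

C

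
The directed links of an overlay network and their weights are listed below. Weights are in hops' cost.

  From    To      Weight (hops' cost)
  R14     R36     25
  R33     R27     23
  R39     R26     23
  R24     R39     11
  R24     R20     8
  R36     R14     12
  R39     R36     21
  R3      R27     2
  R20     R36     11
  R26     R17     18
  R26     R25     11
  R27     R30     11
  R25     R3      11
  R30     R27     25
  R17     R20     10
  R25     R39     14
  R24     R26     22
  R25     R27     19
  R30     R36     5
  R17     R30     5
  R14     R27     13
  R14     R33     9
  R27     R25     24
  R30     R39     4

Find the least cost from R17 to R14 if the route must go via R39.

42 hops' cost

Best R17 to R39: R17 → R30 → R39 costing 9
Shortest R39→R14: R39 → R36 → R14 = 33
Total via R39: 9 + 33 = 42 hops' cost.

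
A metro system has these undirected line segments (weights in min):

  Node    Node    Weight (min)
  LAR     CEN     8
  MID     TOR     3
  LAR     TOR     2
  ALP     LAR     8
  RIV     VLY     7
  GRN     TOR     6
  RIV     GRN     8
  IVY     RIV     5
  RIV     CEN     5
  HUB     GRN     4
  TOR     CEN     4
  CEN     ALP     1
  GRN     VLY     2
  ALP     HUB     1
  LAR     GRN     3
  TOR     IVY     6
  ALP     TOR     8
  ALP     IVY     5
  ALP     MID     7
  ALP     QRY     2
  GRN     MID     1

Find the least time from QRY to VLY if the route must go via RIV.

Best QRY to RIV: QRY → ALP → CEN → RIV costing 8
Best RIV to VLY: RIV → VLY costing 7
Total via RIV: 8 + 7 = 15 min.

15 min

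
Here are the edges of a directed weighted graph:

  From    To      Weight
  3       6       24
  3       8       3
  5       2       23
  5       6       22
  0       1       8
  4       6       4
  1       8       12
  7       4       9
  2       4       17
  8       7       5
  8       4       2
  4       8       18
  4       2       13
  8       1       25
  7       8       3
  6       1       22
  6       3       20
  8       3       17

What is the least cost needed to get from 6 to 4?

Shortest distances from 6:
6: 0
3: 20  (via 6)
1: 22  (via 6)
8: 23  (via 3)
4: 25  (via 8)
Shortest route: 6 → 3 → 8 → 4 = 25.

25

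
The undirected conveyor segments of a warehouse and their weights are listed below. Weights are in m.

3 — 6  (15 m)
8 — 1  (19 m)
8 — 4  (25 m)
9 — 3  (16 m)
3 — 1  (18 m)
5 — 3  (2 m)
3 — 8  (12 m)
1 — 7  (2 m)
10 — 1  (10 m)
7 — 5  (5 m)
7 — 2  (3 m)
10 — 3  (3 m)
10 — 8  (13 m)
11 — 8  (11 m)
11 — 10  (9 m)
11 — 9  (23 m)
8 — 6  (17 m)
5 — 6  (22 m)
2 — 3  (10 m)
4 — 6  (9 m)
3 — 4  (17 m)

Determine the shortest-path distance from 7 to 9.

23 m

Compare a few routes:
7–2–3–9: 3+10+16 = 29
7–1–10–3–9: 2+10+3+16 = 31
7–5–3–9: 5+2+16 = 23
7–1–3–9: 2+18+16 = 36
Cheapest is 7–5–3–9 at 23 m.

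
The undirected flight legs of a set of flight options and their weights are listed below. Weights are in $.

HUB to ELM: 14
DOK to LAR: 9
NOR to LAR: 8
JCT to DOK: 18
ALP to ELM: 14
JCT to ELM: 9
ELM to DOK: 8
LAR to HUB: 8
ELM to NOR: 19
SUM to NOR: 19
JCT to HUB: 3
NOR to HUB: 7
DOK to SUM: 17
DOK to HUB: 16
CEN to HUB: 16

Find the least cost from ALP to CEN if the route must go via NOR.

Shortest ALP→NOR: ALP → ELM → NOR = 33
Best NOR to CEN: NOR → HUB → CEN costing 23
Total via NOR: 33 + 23 = $56.

$56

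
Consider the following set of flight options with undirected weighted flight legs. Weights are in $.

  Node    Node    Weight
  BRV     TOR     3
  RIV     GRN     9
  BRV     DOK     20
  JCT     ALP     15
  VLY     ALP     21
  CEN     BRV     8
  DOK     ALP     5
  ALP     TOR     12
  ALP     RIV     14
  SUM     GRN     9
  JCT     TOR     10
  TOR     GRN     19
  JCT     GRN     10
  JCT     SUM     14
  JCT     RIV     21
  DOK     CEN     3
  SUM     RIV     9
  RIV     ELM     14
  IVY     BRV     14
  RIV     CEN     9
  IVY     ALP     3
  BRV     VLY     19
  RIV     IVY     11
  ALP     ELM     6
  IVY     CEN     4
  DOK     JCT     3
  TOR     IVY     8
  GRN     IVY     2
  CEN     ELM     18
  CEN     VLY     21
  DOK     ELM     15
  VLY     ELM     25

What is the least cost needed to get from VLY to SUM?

Shortest distances from VLY:
VLY: 0
BRV: 19  (via VLY)
ALP: 21  (via VLY)
CEN: 21  (via VLY)
TOR: 22  (via BRV)
IVY: 24  (via ALP)
DOK: 24  (via CEN)
ELM: 25  (via VLY)
GRN: 26  (via IVY)
JCT: 27  (via DOK)
RIV: 30  (via CEN)
SUM: 35  (via GRN)
Shortest route: VLY → ALP → IVY → GRN → SUM = $35.

$35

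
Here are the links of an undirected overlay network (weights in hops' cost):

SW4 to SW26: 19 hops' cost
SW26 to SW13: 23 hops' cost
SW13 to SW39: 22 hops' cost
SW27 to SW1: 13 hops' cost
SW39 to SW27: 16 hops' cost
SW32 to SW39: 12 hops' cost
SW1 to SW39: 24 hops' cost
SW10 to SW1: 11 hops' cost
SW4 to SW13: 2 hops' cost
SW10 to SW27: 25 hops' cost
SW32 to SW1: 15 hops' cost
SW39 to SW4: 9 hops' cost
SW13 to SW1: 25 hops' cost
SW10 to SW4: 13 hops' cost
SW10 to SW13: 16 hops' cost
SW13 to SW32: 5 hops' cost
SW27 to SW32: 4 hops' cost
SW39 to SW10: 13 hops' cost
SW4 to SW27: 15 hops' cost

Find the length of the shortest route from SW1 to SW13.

20 hops' cost

Shortest distances from SW1:
SW1: 0
SW10: 11  (via SW1)
SW27: 13  (via SW1)
SW32: 15  (via SW1)
SW13: 20  (via SW32)
Shortest route: SW1–SW32–SW13 = 20 hops' cost.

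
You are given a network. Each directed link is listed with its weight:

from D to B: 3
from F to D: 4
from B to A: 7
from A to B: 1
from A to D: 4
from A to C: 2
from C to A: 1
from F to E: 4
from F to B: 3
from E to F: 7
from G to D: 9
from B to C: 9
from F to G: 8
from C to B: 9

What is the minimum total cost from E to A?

Shortest distances from E:
E: 0
F: 7  (via E)
B: 10  (via F)
D: 11  (via F)
G: 15  (via F)
A: 17  (via B)
Shortest route: E–F–B–A = 17.

17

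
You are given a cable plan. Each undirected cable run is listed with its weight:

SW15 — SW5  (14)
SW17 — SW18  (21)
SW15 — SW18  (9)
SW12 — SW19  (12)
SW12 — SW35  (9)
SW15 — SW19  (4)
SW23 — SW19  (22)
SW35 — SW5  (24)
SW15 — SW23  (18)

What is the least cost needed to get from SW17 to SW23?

48

Running Dijkstra from SW17:
SW17: 0
SW18: 21  (via SW17)
SW15: 30  (via SW18)
SW19: 34  (via SW15)
SW5: 44  (via SW15)
SW12: 46  (via SW19)
SW23: 48  (via SW15)
Shortest route: SW17–SW18–SW15–SW23 = 48.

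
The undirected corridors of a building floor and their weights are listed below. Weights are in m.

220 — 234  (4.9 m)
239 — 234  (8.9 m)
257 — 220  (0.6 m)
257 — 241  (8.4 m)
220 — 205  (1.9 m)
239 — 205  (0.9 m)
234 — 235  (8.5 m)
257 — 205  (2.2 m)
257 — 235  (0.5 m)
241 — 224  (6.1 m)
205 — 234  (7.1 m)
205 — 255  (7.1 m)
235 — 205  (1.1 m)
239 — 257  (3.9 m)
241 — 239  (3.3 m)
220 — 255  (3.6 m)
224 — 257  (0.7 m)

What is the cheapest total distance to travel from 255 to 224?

Running Dijkstra from 255:
255: 0
220: 3.6  (via 255)
257: 4.2  (via 220)
235: 4.7  (via 257)
224: 4.9  (via 257)
Shortest route: 255 → 220 → 257 → 224 = 4.9 m.

4.9 m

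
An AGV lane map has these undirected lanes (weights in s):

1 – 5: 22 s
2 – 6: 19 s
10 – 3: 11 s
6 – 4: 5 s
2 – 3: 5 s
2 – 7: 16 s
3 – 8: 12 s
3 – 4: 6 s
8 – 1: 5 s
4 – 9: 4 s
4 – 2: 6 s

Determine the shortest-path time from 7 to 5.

Compare a few routes:
7 - 2 - 3 - 8 - 1 - 5: 16+5+12+5+22 = 60
7 - 2 - 4 - 3 - 8 - 1 - 5: 16+6+6+12+5+22 = 67
7 - 2 - 6 - 4 - 3 - 8 - 1 - 5: 16+19+5+6+12+5+22 = 85
The minimum is 60 s via 7 - 2 - 3 - 8 - 1 - 5.

60 s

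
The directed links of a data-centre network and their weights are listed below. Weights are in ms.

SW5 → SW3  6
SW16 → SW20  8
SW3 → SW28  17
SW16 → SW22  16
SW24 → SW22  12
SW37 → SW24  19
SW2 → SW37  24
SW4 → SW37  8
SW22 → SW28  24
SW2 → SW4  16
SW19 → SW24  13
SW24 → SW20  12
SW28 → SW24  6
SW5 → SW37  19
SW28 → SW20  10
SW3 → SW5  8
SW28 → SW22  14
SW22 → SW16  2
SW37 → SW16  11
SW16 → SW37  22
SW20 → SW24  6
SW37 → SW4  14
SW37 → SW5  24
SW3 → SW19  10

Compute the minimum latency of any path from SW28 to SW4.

Running Dijkstra from SW28:
SW28: 0
SW24: 6  (via SW28)
SW20: 10  (via SW28)
SW22: 14  (via SW28)
SW16: 16  (via SW22)
SW37: 38  (via SW16)
SW4: 52  (via SW37)
Shortest route: SW28 → SW22 → SW16 → SW37 → SW4 = 52 ms.

52 ms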